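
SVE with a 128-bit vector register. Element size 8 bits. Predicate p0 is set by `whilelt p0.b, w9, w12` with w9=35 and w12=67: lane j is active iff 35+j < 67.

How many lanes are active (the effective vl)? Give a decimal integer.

vl = 16

128-bit reg / 8-bit elem → 16 lanes
p0[j] = (35+j < 67); true for j=0..15 → 16 lanes set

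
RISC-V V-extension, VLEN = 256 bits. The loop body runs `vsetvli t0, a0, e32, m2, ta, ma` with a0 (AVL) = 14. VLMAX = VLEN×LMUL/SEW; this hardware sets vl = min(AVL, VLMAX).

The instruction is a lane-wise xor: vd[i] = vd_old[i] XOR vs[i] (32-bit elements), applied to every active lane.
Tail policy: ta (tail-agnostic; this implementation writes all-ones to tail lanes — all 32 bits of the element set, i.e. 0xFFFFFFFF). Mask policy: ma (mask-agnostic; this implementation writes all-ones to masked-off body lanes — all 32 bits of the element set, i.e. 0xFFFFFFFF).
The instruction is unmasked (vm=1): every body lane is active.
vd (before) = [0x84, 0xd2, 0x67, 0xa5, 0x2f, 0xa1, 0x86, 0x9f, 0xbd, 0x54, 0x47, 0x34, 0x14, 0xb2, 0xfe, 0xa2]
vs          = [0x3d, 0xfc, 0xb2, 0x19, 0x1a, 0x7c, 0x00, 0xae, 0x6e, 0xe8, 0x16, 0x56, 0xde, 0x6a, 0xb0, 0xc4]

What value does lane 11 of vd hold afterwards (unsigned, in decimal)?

lanes per group: 256·2/32 = 16
vl ← min(14, 16) = 14
[0] xor(0x84,0x3d) = 0xb9
[1] xor(0xd2,0xfc) = 0x2e
[2] xor(0x67,0xb2) = 0xd5
[3] xor(0xa5,0x19) = 0xbc
[4] xor(0x2f,0x1a) = 0x35
[5] xor(0xa1,0x7c) = 0xdd
[6] xor(0x86,0x00) = 0x86
[7] xor(0x9f,0xae) = 0x31
[8] xor(0xbd,0x6e) = 0xd3
[9] xor(0x54,0xe8) = 0xbc
[10] xor(0x47,0x16) = 0x51
[11] xor(0x34,0x56) = 0x62
[12] xor(0x14,0xde) = 0xca
[13] xor(0xb2,0x6a) = 0xd8
[14] tail/ones = 0xffffffff
[15] tail/ones = 0xffffffff

vd[11] = 98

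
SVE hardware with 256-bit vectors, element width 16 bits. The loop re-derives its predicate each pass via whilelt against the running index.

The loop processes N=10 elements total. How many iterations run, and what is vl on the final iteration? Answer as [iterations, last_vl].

lane count: 256 div 16 = 16
10 elements at 16/iter → 1 passes, remainder 10 on the last

[iterations, last_vl] = [1, 10]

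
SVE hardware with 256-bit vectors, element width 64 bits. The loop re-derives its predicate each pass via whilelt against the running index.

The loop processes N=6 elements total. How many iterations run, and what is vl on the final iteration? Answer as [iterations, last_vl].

register lanes = 256/64 = 4
iterations = ceil(6/4) = 2; final-pass vl = 2

[iterations, last_vl] = [2, 2]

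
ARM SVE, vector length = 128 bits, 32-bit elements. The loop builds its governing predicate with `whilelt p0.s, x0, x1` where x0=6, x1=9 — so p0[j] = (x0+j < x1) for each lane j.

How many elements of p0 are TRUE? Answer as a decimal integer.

lane count: 128 div 32 = 4
p0[j] = (6+j < 9); true for j=0..2 → 3 lanes set

vl = 3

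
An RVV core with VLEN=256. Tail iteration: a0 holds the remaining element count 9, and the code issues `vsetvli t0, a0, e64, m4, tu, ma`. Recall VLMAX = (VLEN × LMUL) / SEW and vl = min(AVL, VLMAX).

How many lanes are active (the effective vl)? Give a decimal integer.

vl = 9

lanes per group: 256·4/64 = 16
vl = min(AVL, VLMAX) = min(9, 16) = 9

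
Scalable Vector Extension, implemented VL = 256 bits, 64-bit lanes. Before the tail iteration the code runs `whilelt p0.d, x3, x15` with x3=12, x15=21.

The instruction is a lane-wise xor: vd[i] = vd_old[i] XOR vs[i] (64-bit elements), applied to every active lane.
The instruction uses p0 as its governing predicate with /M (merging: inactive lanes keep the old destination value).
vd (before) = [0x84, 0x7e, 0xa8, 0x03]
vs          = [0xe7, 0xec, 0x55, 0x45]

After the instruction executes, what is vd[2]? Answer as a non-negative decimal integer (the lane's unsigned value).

register lanes = 256/64 = 4
whilelt: lane j active iff 12+j < 21 → j < 9 → 4 active
  i=0: xor(0x84,0xe7) → 99
  i=1: xor(0x7e,0xec) → 146
  i=2: xor(0xa8,0x55) → 253
  i=3: xor(0x03,0x45) → 70

vd[2] = 253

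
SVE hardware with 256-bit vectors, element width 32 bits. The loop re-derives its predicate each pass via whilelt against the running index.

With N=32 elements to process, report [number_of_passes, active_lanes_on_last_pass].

[iterations, last_vl] = [4, 8]

256-bit reg / 32-bit elem → 8 lanes
N=32: ⌈32/8⌉ = 4 iters; last vl = 32 − 3×8 = 8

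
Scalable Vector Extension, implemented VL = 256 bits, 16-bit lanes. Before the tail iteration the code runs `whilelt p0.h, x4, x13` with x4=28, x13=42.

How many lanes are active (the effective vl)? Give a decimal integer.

256-bit reg / 16-bit elem → 16 lanes
whilelt: lane j active iff 28+j < 42 → j < 14 → 14 active

vl = 14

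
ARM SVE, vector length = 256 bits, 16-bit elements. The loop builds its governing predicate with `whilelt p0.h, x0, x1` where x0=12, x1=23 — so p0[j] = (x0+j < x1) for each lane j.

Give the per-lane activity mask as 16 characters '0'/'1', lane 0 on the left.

lane count: 256 div 16 = 16
p0[j] = (12+j < 23); true for j=0..10 → 11 lanes set
bits (lane 0 leftmost): 1111111111100000

predicate = 1111111111100000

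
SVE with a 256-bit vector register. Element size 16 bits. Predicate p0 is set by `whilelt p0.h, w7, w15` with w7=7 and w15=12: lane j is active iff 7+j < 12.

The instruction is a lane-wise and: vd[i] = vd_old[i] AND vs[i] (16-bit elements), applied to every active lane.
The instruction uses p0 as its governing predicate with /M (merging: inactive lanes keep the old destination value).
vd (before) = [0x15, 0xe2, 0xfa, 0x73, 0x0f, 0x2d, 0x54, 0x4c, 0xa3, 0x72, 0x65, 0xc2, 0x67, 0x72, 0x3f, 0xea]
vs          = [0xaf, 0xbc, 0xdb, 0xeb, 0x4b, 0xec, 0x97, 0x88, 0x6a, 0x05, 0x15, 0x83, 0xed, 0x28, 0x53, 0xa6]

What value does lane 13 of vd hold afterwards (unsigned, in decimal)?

256-bit reg / 16-bit elem → 16 lanes
p0[j] = (7+j < 12); true for j=0..4 → 5 lanes set
  i=0: and(0x15,0xaf) → 5
  i=1: and(0xe2,0xbc) → 160
  i=2: and(0xfa,0xdb) → 218
  i=3: and(0x73,0xeb) → 99
  i=4: and(0x0f,0x4b) → 11
  i=5: tail/keep → 45
  i=6: tail/keep → 84
  i=7: tail/keep → 76
  i=8: tail/keep → 163
  i=9: tail/keep → 114
  i=10: tail/keep → 101
  i=11: tail/keep → 194
  i=12: tail/keep → 103
  i=13: tail/keep → 114
  i=14: tail/keep → 63
  i=15: tail/keep → 234

vd[13] = 114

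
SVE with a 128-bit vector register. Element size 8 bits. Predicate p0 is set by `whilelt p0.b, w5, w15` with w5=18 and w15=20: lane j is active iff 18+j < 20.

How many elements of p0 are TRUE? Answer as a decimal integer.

lane count: 128 div 8 = 16
active while 18+j < 20, i.e. j ∈ [0,2) capped at 16 ⇒ 2

vl = 2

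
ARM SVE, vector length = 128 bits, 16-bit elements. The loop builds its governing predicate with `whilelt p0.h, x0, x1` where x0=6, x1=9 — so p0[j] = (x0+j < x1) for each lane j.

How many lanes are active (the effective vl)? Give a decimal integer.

register lanes = 128/16 = 8
active while 6+j < 9, i.e. j ∈ [0,3) capped at 8 ⇒ 3

vl = 3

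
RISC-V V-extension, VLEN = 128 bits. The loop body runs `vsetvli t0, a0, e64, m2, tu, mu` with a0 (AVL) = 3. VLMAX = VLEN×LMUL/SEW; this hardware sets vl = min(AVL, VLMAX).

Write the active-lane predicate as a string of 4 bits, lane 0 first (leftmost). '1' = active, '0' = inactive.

predicate = 1110

lanes per group: 128·2/64 = 4
AVL=3 ≤ VLMAX=4, so vl = 3
bits (lane 0 leftmost): 1110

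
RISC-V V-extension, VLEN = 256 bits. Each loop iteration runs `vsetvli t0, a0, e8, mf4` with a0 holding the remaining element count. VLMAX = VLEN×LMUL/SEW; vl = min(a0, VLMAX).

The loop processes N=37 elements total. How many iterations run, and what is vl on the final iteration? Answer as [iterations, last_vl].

VLMAX = VLEN×LMUL/SEW = 256×1/4/8 = 8
iterations = ceil(37/8) = 5; final-pass vl = 5

[iterations, last_vl] = [5, 5]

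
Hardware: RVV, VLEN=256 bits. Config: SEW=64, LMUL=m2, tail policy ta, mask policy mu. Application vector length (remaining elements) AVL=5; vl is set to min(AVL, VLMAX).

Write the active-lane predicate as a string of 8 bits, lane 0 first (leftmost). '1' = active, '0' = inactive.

predicate = 11111000

VLMAX = (256 × 2) / 64 = 8 lanes
vl = min(AVL, VLMAX) = min(5, 8) = 5
bits (lane 0 leftmost): 11111000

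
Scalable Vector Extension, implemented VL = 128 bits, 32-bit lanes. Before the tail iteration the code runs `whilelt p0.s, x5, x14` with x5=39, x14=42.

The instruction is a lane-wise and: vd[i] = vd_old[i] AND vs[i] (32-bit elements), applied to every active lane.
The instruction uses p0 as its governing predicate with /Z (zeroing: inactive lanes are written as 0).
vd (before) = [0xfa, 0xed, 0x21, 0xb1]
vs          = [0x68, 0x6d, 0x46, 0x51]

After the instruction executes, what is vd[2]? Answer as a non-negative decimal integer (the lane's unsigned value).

128-bit reg / 32-bit elem → 4 lanes
whilelt: lane j active iff 39+j < 42 → j < 3 → 3 active
vd[0] and(0xfa,0x68) -> 0x68
vd[1] and(0xed,0x6d) -> 0x6d
vd[2] and(0x21,0x46) -> 0x00
vd[3] tail/zero -> 0x00

vd[2] = 0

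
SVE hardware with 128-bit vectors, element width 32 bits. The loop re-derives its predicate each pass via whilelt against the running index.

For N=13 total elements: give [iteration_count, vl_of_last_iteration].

lane count: 128 div 32 = 4
13 elements at 4/iter → 4 passes, remainder 1 on the last

[iterations, last_vl] = [4, 1]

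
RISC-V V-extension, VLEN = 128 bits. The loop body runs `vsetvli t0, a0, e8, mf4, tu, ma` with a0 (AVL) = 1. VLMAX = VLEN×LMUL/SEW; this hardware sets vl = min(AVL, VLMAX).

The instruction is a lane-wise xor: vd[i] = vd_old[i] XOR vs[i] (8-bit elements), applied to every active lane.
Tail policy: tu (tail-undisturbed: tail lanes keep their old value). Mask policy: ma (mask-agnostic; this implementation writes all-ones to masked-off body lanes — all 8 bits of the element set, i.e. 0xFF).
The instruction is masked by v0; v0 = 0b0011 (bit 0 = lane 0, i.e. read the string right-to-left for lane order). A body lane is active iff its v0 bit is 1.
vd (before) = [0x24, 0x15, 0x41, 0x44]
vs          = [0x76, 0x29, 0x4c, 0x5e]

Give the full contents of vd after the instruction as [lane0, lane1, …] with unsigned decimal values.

vd = [82, 21, 65, 68]

lanes per group: 128·1/4/8 = 4
AVL=1 ≤ VLMAX=4, so vl = 1
lane  0: xor(0x24,0x76) ⇒ 0x52
lane  1: tail/keep ⇒ 0x15
lane  2: tail/keep ⇒ 0x41
lane  3: tail/keep ⇒ 0x44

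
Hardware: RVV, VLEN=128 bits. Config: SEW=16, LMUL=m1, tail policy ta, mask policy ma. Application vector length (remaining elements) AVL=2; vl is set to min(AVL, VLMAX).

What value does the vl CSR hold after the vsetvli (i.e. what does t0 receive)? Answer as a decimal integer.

VLMAX = VLEN×LMUL/SEW = 128×1/16 = 8
AVL=2 ≤ VLMAX=8, so vl = 2

vl = 2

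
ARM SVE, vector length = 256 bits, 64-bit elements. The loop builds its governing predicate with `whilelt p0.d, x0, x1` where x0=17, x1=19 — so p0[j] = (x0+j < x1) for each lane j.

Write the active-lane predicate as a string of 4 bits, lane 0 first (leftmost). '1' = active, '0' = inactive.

register lanes = 256/64 = 4
p0[j] = (17+j < 19); true for j=0..1 → 2 lanes set
bits (lane 0 leftmost): 1100

predicate = 1100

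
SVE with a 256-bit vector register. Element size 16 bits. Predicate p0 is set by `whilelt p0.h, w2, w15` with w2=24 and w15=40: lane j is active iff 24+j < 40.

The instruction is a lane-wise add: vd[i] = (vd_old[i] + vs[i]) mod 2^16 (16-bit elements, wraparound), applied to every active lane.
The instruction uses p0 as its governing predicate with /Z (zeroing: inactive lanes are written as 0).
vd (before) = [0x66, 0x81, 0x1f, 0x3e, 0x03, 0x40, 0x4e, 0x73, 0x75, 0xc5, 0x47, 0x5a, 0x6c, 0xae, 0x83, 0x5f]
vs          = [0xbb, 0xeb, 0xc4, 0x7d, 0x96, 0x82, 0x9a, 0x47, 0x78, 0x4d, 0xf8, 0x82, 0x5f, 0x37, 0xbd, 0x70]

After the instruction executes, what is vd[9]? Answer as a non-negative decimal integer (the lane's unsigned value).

register lanes = 256/16 = 16
whilelt: lane j active iff 24+j < 40 → j < 16 → 16 active
  i=0: add(0x66,0xbb) → 289
  i=1: add(0x81,0xeb) → 364
  i=2: add(0x1f,0xc4) → 227
  i=3: add(0x3e,0x7d) → 187
  i=4: add(0x03,0x96) → 153
  i=5: add(0x40,0x82) → 194
  i=6: add(0x4e,0x9a) → 232
  i=7: add(0x73,0x47) → 186
  i=8: add(0x75,0x78) → 237
  i=9: add(0xc5,0x4d) → 274
  i=10: add(0x47,0xf8) → 319
  i=11: add(0x5a,0x82) → 220
  i=12: add(0x6c,0x5f) → 203
  i=13: add(0xae,0x37) → 229
  i=14: add(0x83,0xbd) → 320
  i=15: add(0x5f,0x70) → 207

vd[9] = 274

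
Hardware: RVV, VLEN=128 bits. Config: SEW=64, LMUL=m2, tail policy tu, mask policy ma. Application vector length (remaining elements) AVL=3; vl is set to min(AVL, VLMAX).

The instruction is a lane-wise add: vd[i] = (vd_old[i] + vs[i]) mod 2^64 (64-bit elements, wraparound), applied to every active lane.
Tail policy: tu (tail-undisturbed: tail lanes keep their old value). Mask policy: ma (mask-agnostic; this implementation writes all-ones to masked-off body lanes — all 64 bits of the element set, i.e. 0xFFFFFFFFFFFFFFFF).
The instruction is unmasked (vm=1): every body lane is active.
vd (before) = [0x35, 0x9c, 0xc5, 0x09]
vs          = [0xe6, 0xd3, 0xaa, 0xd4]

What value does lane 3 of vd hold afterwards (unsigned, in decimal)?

vd[3] = 9

VLMAX = VLEN×LMUL/SEW = 128×2/64 = 4
AVL=3 ≤ VLMAX=4, so vl = 3
vd[0] add(0x35,0xe6) -> 0x11b
vd[1] add(0x9c,0xd3) -> 0x16f
vd[2] add(0xc5,0xaa) -> 0x16f
vd[3] tail/keep -> 0x09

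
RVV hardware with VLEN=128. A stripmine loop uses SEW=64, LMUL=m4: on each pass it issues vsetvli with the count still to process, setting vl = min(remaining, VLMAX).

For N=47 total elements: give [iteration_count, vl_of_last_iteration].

lanes per group: 128·4/64 = 8
N=47: ⌈47/8⌉ = 6 iters; last vl = 47 − 5×8 = 7

[iterations, last_vl] = [6, 7]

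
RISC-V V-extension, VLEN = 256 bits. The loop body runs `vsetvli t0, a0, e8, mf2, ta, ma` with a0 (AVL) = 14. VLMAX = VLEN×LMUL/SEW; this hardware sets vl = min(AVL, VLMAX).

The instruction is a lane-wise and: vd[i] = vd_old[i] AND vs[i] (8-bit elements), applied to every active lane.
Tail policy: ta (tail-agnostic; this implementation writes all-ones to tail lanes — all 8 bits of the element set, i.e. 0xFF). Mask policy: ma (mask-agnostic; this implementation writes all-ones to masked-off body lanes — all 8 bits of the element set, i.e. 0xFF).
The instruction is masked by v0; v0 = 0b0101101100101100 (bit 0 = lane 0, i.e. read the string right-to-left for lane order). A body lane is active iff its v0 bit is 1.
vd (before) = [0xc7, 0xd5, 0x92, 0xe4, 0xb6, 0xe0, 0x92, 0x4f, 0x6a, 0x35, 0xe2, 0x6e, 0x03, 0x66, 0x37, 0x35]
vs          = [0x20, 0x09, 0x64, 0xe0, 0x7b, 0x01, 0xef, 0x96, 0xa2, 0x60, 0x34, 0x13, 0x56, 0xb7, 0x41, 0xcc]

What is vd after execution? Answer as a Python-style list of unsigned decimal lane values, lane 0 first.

vd = [255, 255, 0, 224, 255, 0, 255, 255, 34, 32, 255, 2, 2, 255, 255, 255]

lanes per group: 256·1/2/8 = 16
vl ← min(14, 16) = 14
[0] mask-off/ones = 0xff
[1] mask-off/ones = 0xff
[2] and(0x92,0x64) = 0x00
[3] and(0xe4,0xe0) = 0xe0
[4] mask-off/ones = 0xff
[5] and(0xe0,0x01) = 0x00
[6] mask-off/ones = 0xff
[7] mask-off/ones = 0xff
[8] and(0x6a,0xa2) = 0x22
[9] and(0x35,0x60) = 0x20
[10] mask-off/ones = 0xff
[11] and(0x6e,0x13) = 0x02
[12] and(0x03,0x56) = 0x02
[13] mask-off/ones = 0xff
[14] tail/ones = 0xff
[15] tail/ones = 0xff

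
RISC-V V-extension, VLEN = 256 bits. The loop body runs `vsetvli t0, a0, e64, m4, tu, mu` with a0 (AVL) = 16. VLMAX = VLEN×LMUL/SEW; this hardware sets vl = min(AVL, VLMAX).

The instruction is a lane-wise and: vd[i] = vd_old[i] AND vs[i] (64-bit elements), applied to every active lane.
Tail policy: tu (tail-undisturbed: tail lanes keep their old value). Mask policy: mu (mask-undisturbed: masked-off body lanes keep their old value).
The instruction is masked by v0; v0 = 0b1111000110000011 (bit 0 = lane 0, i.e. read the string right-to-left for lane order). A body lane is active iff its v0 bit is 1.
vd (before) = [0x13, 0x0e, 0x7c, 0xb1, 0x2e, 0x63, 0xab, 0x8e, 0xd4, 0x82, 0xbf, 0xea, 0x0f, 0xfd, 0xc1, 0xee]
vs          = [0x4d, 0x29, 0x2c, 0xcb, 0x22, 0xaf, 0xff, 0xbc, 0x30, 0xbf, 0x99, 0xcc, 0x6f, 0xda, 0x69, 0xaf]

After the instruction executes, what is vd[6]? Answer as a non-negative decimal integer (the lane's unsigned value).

VLMAX = (256 × 4) / 64 = 16 lanes
vl = min(AVL, VLMAX) = min(16, 16) = 16
vd[0] and(0x13,0x4d) -> 0x01
vd[1] and(0x0e,0x29) -> 0x08
vd[2] mask-off/keep -> 0x7c
vd[3] mask-off/keep -> 0xb1
vd[4] mask-off/keep -> 0x2e
vd[5] mask-off/keep -> 0x63
vd[6] mask-off/keep -> 0xab
vd[7] and(0x8e,0xbc) -> 0x8c
vd[8] and(0xd4,0x30) -> 0x10
vd[9] mask-off/keep -> 0x82
vd[10] mask-off/keep -> 0xbf
vd[11] mask-off/keep -> 0xea
vd[12] and(0x0f,0x6f) -> 0x0f
vd[13] and(0xfd,0xda) -> 0xd8
vd[14] and(0xc1,0x69) -> 0x41
vd[15] and(0xee,0xaf) -> 0xae

vd[6] = 171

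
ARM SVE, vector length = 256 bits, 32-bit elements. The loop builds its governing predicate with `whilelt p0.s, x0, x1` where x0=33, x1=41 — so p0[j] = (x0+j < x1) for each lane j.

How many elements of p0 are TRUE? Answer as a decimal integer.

vl = 8

lane count: 256 div 32 = 8
p0[j] = (33+j < 41); true for j=0..7 → 8 lanes set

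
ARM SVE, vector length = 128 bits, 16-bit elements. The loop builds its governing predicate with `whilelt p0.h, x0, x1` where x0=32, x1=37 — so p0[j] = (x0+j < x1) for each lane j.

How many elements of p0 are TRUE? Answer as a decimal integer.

vl = 5

lane count: 128 div 16 = 8
active while 32+j < 37, i.e. j ∈ [0,5) capped at 8 ⇒ 5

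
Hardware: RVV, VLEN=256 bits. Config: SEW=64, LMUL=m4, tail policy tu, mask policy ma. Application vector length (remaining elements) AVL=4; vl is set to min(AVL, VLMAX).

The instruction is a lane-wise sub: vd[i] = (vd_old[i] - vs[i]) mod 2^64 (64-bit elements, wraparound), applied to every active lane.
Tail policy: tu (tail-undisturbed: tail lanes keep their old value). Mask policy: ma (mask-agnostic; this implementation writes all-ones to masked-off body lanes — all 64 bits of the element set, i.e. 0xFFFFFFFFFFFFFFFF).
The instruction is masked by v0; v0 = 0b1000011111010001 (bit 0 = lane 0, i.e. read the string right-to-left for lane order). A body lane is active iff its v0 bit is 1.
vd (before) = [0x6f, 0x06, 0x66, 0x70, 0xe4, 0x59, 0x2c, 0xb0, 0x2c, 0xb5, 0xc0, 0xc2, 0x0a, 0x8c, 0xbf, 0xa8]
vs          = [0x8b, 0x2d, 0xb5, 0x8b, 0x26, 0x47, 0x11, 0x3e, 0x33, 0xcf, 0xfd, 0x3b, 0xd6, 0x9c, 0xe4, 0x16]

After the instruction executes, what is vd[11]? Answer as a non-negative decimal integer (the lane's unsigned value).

vd[11] = 194

lanes per group: 256·4/64 = 16
AVL=4 ≤ VLMAX=16, so vl = 4
lane  0: sub(0x6f,0x8b) ⇒ 0xffffffffffffffe4
lane  1: mask-off/ones ⇒ 0xffffffffffffffff
lane  2: mask-off/ones ⇒ 0xffffffffffffffff
lane  3: mask-off/ones ⇒ 0xffffffffffffffff
lane  4: tail/keep ⇒ 0xe4
lane  5: tail/keep ⇒ 0x59
lane  6: tail/keep ⇒ 0x2c
lane  7: tail/keep ⇒ 0xb0
lane  8: tail/keep ⇒ 0x2c
lane  9: tail/keep ⇒ 0xb5
lane 10: tail/keep ⇒ 0xc0
lane 11: tail/keep ⇒ 0xc2
lane 12: tail/keep ⇒ 0x0a
lane 13: tail/keep ⇒ 0x8c
lane 14: tail/keep ⇒ 0xbf
lane 15: tail/keep ⇒ 0xa8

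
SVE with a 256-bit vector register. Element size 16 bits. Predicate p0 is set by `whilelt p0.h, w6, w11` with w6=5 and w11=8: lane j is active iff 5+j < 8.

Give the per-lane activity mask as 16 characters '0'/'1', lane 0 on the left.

predicate = 1110000000000000

lane count: 256 div 16 = 16
whilelt: lane j active iff 5+j < 8 → j < 3 → 3 active
bits (lane 0 leftmost): 1110000000000000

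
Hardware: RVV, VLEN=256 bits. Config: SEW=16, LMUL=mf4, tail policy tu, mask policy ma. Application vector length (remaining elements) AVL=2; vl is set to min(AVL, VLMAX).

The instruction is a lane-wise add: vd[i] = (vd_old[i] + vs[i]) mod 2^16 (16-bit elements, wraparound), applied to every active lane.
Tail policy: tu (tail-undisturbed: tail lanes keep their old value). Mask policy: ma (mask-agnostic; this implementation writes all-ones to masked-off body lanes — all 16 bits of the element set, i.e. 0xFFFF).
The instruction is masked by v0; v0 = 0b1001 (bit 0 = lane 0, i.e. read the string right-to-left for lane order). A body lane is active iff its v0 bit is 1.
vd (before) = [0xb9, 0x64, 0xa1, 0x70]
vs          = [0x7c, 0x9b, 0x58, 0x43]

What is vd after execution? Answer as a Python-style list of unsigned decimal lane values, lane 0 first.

vd = [309, 65535, 161, 112]

VLMAX = (256 × 1/4) / 16 = 4 lanes
vl = min(AVL, VLMAX) = min(2, 4) = 2
lane  0: add(0xb9,0x7c) ⇒ 0x135
lane  1: mask-off/ones ⇒ 0xffff
lane  2: tail/keep ⇒ 0xa1
lane  3: tail/keep ⇒ 0x70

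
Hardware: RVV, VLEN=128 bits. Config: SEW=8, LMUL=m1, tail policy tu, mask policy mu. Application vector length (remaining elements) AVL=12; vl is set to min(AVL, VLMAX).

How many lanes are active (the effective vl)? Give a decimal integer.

VLMAX = VLEN×LMUL/SEW = 128×1/8 = 16
AVL=12 ≤ VLMAX=16, so vl = 12

vl = 12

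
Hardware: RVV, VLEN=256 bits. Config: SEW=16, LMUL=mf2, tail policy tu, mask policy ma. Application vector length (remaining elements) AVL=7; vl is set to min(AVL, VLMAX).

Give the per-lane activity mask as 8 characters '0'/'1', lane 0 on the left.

lanes per group: 256·1/2/16 = 8
AVL=7 ≤ VLMAX=8, so vl = 7
bits (lane 0 leftmost): 11111110

predicate = 11111110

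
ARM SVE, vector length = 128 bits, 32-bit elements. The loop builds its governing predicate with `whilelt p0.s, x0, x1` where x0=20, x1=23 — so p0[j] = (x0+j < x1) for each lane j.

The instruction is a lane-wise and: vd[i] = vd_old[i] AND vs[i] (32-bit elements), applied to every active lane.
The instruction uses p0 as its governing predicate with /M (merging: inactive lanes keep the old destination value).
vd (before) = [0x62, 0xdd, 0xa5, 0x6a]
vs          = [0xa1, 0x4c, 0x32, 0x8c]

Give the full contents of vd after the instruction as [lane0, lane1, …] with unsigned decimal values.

vd = [32, 76, 32, 106]

lane count: 128 div 32 = 4
active while 20+j < 23, i.e. j ∈ [0,3) capped at 4 ⇒ 3
  i=0: and(0x62,0xa1) → 32
  i=1: and(0xdd,0x4c) → 76
  i=2: and(0xa5,0x32) → 32
  i=3: tail/keep → 106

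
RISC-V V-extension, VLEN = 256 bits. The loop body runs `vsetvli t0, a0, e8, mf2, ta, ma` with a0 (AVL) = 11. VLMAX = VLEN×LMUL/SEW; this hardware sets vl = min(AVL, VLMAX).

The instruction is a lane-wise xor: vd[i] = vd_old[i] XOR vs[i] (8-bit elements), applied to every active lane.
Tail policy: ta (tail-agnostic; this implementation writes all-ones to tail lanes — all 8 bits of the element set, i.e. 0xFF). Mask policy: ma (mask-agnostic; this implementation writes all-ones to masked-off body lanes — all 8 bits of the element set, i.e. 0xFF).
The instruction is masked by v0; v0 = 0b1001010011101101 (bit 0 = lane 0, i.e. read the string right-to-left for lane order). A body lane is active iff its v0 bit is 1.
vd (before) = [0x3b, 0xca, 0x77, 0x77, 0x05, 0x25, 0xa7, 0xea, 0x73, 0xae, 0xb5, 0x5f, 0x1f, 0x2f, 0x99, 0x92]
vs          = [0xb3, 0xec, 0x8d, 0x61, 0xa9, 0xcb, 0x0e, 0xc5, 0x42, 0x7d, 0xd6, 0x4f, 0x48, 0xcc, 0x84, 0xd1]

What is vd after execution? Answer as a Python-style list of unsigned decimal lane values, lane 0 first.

lanes per group: 256·1/2/8 = 16
vl = min(AVL, VLMAX) = min(11, 16) = 11
  i=0: xor(0x3b,0xb3) → 136
  i=1: mask-off/ones → 255
  i=2: xor(0x77,0x8d) → 250
  i=3: xor(0x77,0x61) → 22
  i=4: mask-off/ones → 255
  i=5: xor(0x25,0xcb) → 238
  i=6: xor(0xa7,0x0e) → 169
  i=7: xor(0xea,0xc5) → 47
  i=8: mask-off/ones → 255
  i=9: mask-off/ones → 255
  i=10: xor(0xb5,0xd6) → 99
  i=11: tail/ones → 255
  i=12: tail/ones → 255
  i=13: tail/ones → 255
  i=14: tail/ones → 255
  i=15: tail/ones → 255

vd = [136, 255, 250, 22, 255, 238, 169, 47, 255, 255, 99, 255, 255, 255, 255, 255]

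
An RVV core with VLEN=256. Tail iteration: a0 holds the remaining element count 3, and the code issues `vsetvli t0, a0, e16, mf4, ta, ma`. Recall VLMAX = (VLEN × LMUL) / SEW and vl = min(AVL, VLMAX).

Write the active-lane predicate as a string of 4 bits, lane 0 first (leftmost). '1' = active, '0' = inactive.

predicate = 1110

VLMAX = VLEN×LMUL/SEW = 256×1/4/16 = 4
vl = min(AVL, VLMAX) = min(3, 4) = 3
bits (lane 0 leftmost): 1110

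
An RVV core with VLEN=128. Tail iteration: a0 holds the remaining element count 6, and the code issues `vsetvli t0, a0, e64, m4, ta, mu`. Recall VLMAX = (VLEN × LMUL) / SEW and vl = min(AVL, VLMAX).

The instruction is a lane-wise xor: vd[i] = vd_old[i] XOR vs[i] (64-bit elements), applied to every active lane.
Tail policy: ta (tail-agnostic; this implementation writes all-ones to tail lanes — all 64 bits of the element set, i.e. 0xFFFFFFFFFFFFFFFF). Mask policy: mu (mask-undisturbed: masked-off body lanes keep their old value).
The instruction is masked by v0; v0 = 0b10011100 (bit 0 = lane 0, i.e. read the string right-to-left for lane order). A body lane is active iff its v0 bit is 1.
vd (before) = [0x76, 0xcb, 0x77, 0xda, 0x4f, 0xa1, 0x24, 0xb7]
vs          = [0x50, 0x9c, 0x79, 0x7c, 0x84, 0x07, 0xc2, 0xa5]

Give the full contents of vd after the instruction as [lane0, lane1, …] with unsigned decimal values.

VLMAX = (128 × 4) / 64 = 8 lanes
AVL=6 ≤ VLMAX=8, so vl = 6
vd[0] mask-off/keep -> 0x76
vd[1] mask-off/keep -> 0xcb
vd[2] xor(0x77,0x79) -> 0x0e
vd[3] xor(0xda,0x7c) -> 0xa6
vd[4] xor(0x4f,0x84) -> 0xcb
vd[5] mask-off/keep -> 0xa1
vd[6] tail/ones -> 0xffffffffffffffff
vd[7] tail/ones -> 0xffffffffffffffff

vd = [118, 203, 14, 166, 203, 161, 18446744073709551615, 18446744073709551615]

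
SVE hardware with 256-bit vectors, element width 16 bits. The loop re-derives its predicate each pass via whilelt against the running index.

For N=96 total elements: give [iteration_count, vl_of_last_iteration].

256-bit reg / 16-bit elem → 16 lanes
N=96: ⌈96/16⌉ = 6 iters; last vl = 96 − 5×16 = 16

[iterations, last_vl] = [6, 16]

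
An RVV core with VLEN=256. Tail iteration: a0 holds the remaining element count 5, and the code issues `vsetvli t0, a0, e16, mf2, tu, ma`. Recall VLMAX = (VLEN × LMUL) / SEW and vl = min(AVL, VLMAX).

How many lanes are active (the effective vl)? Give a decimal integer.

VLMAX = VLEN×LMUL/SEW = 256×1/2/16 = 8
vl ← min(5, 8) = 5

vl = 5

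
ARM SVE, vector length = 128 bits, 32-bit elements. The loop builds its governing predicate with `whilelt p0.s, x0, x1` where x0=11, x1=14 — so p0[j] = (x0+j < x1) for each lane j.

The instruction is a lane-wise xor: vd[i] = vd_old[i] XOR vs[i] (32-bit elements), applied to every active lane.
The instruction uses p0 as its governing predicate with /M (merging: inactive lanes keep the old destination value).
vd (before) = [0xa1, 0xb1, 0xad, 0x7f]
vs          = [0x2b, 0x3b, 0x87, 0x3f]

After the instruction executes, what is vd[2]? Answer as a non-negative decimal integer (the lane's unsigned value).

register lanes = 128/32 = 4
p0[j] = (11+j < 14); true for j=0..2 → 3 lanes set
lane  0: xor(0xa1,0x2b) ⇒ 0x8a
lane  1: xor(0xb1,0x3b) ⇒ 0x8a
lane  2: xor(0xad,0x87) ⇒ 0x2a
lane  3: tail/keep ⇒ 0x7f

vd[2] = 42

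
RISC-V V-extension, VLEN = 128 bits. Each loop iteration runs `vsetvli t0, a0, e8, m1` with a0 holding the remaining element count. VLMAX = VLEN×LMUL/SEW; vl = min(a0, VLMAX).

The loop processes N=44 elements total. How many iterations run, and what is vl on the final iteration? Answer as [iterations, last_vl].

[iterations, last_vl] = [3, 12]

lanes per group: 128·1/8 = 16
iterations = ceil(44/16) = 3; final-pass vl = 12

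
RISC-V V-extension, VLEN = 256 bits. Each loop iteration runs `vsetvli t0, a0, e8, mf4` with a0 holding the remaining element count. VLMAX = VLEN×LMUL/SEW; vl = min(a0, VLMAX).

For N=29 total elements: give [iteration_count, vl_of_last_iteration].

[iterations, last_vl] = [4, 5]

lanes per group: 256·1/4/8 = 8
N=29: ⌈29/8⌉ = 4 iters; last vl = 29 − 3×8 = 5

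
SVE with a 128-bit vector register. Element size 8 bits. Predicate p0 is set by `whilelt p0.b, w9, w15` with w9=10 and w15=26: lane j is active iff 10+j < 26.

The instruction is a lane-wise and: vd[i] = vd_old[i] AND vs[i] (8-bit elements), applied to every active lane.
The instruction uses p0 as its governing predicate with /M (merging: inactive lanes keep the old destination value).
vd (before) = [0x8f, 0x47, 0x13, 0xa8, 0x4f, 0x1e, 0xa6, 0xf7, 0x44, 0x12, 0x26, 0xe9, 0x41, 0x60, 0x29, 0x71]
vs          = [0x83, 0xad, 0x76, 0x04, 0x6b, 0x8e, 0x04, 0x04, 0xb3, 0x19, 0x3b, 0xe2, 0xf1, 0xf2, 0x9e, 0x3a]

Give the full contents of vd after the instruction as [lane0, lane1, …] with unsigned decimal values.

vd = [131, 5, 18, 0, 75, 14, 4, 4, 0, 16, 34, 224, 65, 96, 8, 48]

lane count: 128 div 8 = 16
whilelt: lane j active iff 10+j < 26 → j < 16 → 16 active
lane  0: and(0x8f,0x83) ⇒ 0x83
lane  1: and(0x47,0xad) ⇒ 0x05
lane  2: and(0x13,0x76) ⇒ 0x12
lane  3: and(0xa8,0x04) ⇒ 0x00
lane  4: and(0x4f,0x6b) ⇒ 0x4b
lane  5: and(0x1e,0x8e) ⇒ 0x0e
lane  6: and(0xa6,0x04) ⇒ 0x04
lane  7: and(0xf7,0x04) ⇒ 0x04
lane  8: and(0x44,0xb3) ⇒ 0x00
lane  9: and(0x12,0x19) ⇒ 0x10
lane 10: and(0x26,0x3b) ⇒ 0x22
lane 11: and(0xe9,0xe2) ⇒ 0xe0
lane 12: and(0x41,0xf1) ⇒ 0x41
lane 13: and(0x60,0xf2) ⇒ 0x60
lane 14: and(0x29,0x9e) ⇒ 0x08
lane 15: and(0x71,0x3a) ⇒ 0x30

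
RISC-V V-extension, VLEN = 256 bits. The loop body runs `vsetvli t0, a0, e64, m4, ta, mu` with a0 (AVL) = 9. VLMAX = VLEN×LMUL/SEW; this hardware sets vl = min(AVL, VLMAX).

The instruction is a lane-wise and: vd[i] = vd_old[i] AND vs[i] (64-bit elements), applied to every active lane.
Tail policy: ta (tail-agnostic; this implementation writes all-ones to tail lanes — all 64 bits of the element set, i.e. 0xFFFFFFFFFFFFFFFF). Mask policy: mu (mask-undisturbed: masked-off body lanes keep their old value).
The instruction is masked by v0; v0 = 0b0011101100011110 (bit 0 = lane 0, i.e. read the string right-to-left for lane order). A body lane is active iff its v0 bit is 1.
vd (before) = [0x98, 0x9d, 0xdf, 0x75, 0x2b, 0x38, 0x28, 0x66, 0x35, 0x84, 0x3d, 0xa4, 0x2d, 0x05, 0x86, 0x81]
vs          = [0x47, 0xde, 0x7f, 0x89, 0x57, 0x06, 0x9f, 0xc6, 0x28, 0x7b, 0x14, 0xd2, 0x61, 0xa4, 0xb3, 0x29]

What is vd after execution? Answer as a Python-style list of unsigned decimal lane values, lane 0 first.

vd = [152, 156, 95, 1, 3, 56, 40, 102, 32, 18446744073709551615, 18446744073709551615, 18446744073709551615, 18446744073709551615, 18446744073709551615, 18446744073709551615, 18446744073709551615]

VLMAX = (256 × 4) / 64 = 16 lanes
vl ← min(9, 16) = 9
vd[0] mask-off/keep -> 0x98
vd[1] and(0x9d,0xde) -> 0x9c
vd[2] and(0xdf,0x7f) -> 0x5f
vd[3] and(0x75,0x89) -> 0x01
vd[4] and(0x2b,0x57) -> 0x03
vd[5] mask-off/keep -> 0x38
vd[6] mask-off/keep -> 0x28
vd[7] mask-off/keep -> 0x66
vd[8] and(0x35,0x28) -> 0x20
vd[9] tail/ones -> 0xffffffffffffffff
vd[10] tail/ones -> 0xffffffffffffffff
vd[11] tail/ones -> 0xffffffffffffffff
vd[12] tail/ones -> 0xffffffffffffffff
vd[13] tail/ones -> 0xffffffffffffffff
vd[14] tail/ones -> 0xffffffffffffffff
vd[15] tail/ones -> 0xffffffffffffffff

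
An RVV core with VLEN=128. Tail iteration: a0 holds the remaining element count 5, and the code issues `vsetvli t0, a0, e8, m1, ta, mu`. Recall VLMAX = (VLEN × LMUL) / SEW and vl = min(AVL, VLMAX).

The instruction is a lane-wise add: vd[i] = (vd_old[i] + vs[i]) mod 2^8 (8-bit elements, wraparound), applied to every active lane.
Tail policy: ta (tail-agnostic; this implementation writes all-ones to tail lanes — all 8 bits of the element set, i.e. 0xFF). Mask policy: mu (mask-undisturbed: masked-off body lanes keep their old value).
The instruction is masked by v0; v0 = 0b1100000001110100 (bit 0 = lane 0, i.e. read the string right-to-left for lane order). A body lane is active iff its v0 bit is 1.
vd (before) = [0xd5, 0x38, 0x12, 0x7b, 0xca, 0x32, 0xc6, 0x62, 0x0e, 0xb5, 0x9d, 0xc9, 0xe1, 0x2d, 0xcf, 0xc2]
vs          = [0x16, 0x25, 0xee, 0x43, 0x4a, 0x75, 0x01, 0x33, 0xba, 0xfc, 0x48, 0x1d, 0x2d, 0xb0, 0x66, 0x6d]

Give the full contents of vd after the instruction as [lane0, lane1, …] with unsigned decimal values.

vd = [213, 56, 0, 123, 20, 255, 255, 255, 255, 255, 255, 255, 255, 255, 255, 255]

VLMAX = (128 × 1) / 8 = 16 lanes
AVL=5 ≤ VLMAX=16, so vl = 5
  i=0: mask-off/keep → 213
  i=1: mask-off/keep → 56
  i=2: add(0x12,0xee) → 0
  i=3: mask-off/keep → 123
  i=4: add(0xca,0x4a) → 20
  i=5: tail/ones → 255
  i=6: tail/ones → 255
  i=7: tail/ones → 255
  i=8: tail/ones → 255
  i=9: tail/ones → 255
  i=10: tail/ones → 255
  i=11: tail/ones → 255
  i=12: tail/ones → 255
  i=13: tail/ones → 255
  i=14: tail/ones → 255
  i=15: tail/ones → 255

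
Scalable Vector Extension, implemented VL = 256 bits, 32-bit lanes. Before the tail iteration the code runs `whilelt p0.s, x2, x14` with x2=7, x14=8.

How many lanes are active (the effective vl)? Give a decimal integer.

256-bit reg / 32-bit elem → 8 lanes
active while 7+j < 8, i.e. j ∈ [0,1) capped at 8 ⇒ 1

vl = 1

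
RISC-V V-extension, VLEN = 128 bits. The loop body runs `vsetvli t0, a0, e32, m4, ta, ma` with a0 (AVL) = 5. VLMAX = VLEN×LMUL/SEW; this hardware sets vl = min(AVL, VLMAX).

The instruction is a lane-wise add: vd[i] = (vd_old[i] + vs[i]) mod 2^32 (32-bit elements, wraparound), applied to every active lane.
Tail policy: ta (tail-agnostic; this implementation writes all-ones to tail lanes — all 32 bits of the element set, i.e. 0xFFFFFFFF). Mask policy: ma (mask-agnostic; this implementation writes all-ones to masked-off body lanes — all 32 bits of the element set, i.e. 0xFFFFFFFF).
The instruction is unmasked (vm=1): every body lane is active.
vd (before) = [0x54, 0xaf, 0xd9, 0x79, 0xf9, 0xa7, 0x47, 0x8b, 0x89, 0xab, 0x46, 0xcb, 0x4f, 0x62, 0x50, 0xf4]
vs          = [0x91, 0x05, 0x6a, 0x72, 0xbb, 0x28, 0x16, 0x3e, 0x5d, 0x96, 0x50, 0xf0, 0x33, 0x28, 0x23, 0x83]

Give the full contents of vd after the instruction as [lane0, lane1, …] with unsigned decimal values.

vd = [229, 180, 323, 235, 436, 4294967295, 4294967295, 4294967295, 4294967295, 4294967295, 4294967295, 4294967295, 4294967295, 4294967295, 4294967295, 4294967295]

VLMAX = VLEN×LMUL/SEW = 128×4/32 = 16
vl = min(AVL, VLMAX) = min(5, 16) = 5
[0] add(0x54,0x91) = 0xe5
[1] add(0xaf,0x05) = 0xb4
[2] add(0xd9,0x6a) = 0x143
[3] add(0x79,0x72) = 0xeb
[4] add(0xf9,0xbb) = 0x1b4
[5] tail/ones = 0xffffffff
[6] tail/ones = 0xffffffff
[7] tail/ones = 0xffffffff
[8] tail/ones = 0xffffffff
[9] tail/ones = 0xffffffff
[10] tail/ones = 0xffffffff
[11] tail/ones = 0xffffffff
[12] tail/ones = 0xffffffff
[13] tail/ones = 0xffffffff
[14] tail/ones = 0xffffffff
[15] tail/ones = 0xffffffff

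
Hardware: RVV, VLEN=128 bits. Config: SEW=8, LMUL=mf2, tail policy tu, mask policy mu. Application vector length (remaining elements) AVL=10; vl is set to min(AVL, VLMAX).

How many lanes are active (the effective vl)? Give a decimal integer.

vl = 8

lanes per group: 128·1/2/8 = 8
vl = min(AVL, VLMAX) = min(10, 8) = 8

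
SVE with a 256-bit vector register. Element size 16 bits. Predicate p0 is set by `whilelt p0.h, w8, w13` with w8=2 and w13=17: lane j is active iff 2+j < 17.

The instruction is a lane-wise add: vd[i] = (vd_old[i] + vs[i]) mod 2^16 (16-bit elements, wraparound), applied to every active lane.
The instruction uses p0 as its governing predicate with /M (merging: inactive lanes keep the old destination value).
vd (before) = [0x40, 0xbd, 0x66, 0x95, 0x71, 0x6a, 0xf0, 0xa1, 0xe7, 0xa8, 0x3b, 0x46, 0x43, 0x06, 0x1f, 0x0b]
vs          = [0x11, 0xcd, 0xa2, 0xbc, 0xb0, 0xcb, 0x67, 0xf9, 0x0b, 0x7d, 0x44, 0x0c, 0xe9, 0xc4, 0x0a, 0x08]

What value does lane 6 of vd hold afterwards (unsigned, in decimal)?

vd[6] = 343

register lanes = 256/16 = 16
p0[j] = (2+j < 17); true for j=0..14 → 15 lanes set
  i=0: add(0x40,0x11) → 81
  i=1: add(0xbd,0xcd) → 394
  i=2: add(0x66,0xa2) → 264
  i=3: add(0x95,0xbc) → 337
  i=4: add(0x71,0xb0) → 289
  i=5: add(0x6a,0xcb) → 309
  i=6: add(0xf0,0x67) → 343
  i=7: add(0xa1,0xf9) → 410
  i=8: add(0xe7,0x0b) → 242
  i=9: add(0xa8,0x7d) → 293
  i=10: add(0x3b,0x44) → 127
  i=11: add(0x46,0x0c) → 82
  i=12: add(0x43,0xe9) → 300
  i=13: add(0x06,0xc4) → 202
  i=14: add(0x1f,0x0a) → 41
  i=15: tail/keep → 11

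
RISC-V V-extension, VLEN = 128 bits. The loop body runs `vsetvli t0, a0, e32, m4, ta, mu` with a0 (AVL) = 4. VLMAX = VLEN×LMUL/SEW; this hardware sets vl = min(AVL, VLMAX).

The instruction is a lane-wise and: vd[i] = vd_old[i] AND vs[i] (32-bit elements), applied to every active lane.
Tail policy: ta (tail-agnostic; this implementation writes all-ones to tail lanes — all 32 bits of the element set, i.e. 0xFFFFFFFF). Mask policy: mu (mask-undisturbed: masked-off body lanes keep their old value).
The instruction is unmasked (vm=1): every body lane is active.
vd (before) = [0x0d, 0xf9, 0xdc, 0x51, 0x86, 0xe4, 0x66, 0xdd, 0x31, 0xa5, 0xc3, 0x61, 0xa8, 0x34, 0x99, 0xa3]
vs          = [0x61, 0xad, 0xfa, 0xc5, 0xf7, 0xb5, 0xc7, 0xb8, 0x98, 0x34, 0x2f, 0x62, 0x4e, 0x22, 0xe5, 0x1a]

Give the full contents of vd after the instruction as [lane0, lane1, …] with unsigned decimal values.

vd = [1, 169, 216, 65, 4294967295, 4294967295, 4294967295, 4294967295, 4294967295, 4294967295, 4294967295, 4294967295, 4294967295, 4294967295, 4294967295, 4294967295]

VLMAX = (128 × 4) / 32 = 16 lanes
AVL=4 ≤ VLMAX=16, so vl = 4
lane  0: and(0x0d,0x61) ⇒ 0x01
lane  1: and(0xf9,0xad) ⇒ 0xa9
lane  2: and(0xdc,0xfa) ⇒ 0xd8
lane  3: and(0x51,0xc5) ⇒ 0x41
lane  4: tail/ones ⇒ 0xffffffff
lane  5: tail/ones ⇒ 0xffffffff
lane  6: tail/ones ⇒ 0xffffffff
lane  7: tail/ones ⇒ 0xffffffff
lane  8: tail/ones ⇒ 0xffffffff
lane  9: tail/ones ⇒ 0xffffffff
lane 10: tail/ones ⇒ 0xffffffff
lane 11: tail/ones ⇒ 0xffffffff
lane 12: tail/ones ⇒ 0xffffffff
lane 13: tail/ones ⇒ 0xffffffff
lane 14: tail/ones ⇒ 0xffffffff
lane 15: tail/ones ⇒ 0xffffffff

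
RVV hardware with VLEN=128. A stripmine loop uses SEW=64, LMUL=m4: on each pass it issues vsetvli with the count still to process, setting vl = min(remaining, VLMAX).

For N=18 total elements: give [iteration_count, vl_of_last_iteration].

VLMAX = (128 × 4) / 64 = 8 lanes
iterations = ceil(18/8) = 3; final-pass vl = 2

[iterations, last_vl] = [3, 2]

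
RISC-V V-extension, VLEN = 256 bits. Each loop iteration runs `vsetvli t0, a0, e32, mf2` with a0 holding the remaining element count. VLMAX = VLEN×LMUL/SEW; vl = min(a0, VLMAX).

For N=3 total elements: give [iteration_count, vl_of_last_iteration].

[iterations, last_vl] = [1, 3]

VLMAX = VLEN×LMUL/SEW = 256×1/2/32 = 4
3 elements at 4/iter → 1 passes, remainder 3 on the last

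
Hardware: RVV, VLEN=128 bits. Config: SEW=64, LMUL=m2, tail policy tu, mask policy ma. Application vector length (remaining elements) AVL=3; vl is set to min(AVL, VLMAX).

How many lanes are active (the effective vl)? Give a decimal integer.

vl = 3

VLMAX = VLEN×LMUL/SEW = 128×2/64 = 4
vl = min(AVL, VLMAX) = min(3, 4) = 3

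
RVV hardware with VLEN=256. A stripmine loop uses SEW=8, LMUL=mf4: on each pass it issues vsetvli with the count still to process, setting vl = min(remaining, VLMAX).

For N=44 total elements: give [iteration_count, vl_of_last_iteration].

lanes per group: 256·1/4/8 = 8
N=44: ⌈44/8⌉ = 6 iters; last vl = 44 − 5×8 = 4

[iterations, last_vl] = [6, 4]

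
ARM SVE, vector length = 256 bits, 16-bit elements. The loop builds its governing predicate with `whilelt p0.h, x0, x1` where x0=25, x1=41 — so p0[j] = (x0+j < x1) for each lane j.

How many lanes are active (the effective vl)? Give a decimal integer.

vl = 16

register lanes = 256/16 = 16
active while 25+j < 41, i.e. j ∈ [0,16) capped at 16 ⇒ 16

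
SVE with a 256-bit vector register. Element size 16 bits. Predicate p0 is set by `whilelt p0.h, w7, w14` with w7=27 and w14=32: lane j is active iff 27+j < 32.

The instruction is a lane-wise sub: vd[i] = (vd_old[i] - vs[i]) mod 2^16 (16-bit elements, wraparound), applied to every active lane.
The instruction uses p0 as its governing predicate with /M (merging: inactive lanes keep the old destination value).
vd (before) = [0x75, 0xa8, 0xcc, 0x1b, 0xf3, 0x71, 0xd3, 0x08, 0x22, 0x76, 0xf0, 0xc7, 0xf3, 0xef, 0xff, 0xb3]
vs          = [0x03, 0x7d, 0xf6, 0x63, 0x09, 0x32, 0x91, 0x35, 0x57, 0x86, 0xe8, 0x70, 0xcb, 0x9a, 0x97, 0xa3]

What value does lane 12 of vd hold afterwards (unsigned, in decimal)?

vd[12] = 243

256-bit reg / 16-bit elem → 16 lanes
whilelt: lane j active iff 27+j < 32 → j < 5 → 5 active
vd[0] sub(0x75,0x03) -> 0x72
vd[1] sub(0xa8,0x7d) -> 0x2b
vd[2] sub(0xcc,0xf6) -> 0xffd6
vd[3] sub(0x1b,0x63) -> 0xffb8
vd[4] sub(0xf3,0x09) -> 0xea
vd[5] tail/keep -> 0x71
vd[6] tail/keep -> 0xd3
vd[7] tail/keep -> 0x08
vd[8] tail/keep -> 0x22
vd[9] tail/keep -> 0x76
vd[10] tail/keep -> 0xf0
vd[11] tail/keep -> 0xc7
vd[12] tail/keep -> 0xf3
vd[13] tail/keep -> 0xef
vd[14] tail/keep -> 0xff
vd[15] tail/keep -> 0xb3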